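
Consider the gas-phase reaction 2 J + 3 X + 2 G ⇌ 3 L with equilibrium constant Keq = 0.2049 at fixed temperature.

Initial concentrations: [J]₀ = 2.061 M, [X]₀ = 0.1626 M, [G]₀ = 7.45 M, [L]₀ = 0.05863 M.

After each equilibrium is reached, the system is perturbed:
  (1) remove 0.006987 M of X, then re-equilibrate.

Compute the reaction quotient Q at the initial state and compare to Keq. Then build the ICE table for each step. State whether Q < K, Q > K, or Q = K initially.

Q₀ = 1.9885e-04; Q < K (proceeds forward)

Q₀ = 1.9885e-04 vs Keq = 0.2049 ⇒ Q<K, forward
Step 1:
                  J         X         G         L
  init        2.061    0.1626      7.45   0.05863
  Δ        -0.07583   -0.1137  -0.07583    0.1137
  eq          1.985   0.04886     7.374    0.1724
  solve Keq expr → x = 0.03791; check Q = 0.2049
Then remove 0.006987 M of X.
Step 2:
                  J         X         G         L
  init        1.985   0.04187     7.374    0.1724
  Δ        0.003592  0.005388  0.003592 -0.005388
  eq          1.989   0.04726     7.378     0.167
  solve Keq expr → x = -0.001796; check Q = 0.2049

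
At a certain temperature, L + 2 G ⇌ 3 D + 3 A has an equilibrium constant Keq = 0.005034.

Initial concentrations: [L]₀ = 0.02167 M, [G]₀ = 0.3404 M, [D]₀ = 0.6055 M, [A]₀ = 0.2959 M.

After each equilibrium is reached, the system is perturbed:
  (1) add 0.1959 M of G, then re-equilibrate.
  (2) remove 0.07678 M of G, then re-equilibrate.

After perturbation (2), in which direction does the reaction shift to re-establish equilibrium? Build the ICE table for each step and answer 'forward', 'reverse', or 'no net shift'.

Direction: reverse

Q₀ = 2.291 vs Keq = 0.005034 ⇒ Q>K, reverse
Step 1:
                    L           G           D           A
  Initial     0.02167      0.3404      0.6055      0.2959
  Change      0.06261      0.1252     -0.1878     -0.1878
  Equil       0.08428      0.4656      0.4177      0.1081
  solve Keq expr → x = -0.06261; check Q = 0.005034
Then add 0.1959 M of G.
Step 2:
                    L           G           D           A
  Initial     0.08428      0.6615      0.4177      0.1081
  Change    -0.006028    -0.01206     0.01808     0.01808
  Equil       0.07825      0.6495      0.4358      0.1262
  solve Keq expr → x = 0.006028; check Q = 0.005034
Then remove 0.07678 M of G.
Step 3:
                    L           G           D           A
  Initial     0.07825      0.5727      0.4358      0.1262
  Change     0.002214    0.004428   -0.006642   -0.006642
  Equil       0.08046      0.5771      0.4291      0.1195
  solve Keq expr → x = -0.002214; check Q = 0.005034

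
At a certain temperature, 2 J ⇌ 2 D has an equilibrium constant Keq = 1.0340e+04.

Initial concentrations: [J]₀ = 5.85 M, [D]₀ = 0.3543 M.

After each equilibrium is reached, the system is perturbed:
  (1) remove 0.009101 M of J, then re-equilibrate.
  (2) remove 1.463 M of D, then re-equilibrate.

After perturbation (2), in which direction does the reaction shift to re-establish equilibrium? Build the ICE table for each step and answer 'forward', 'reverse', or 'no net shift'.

Q₀ = 0.003668 vs Keq = 1.0340e+04 ⇒ Q<K, forward
Step 1:
                   J          D
  Initial       5.85     0.3543
  Change       -5.79       5.79
  Equil      0.06042      6.144
  solve Keq expr → x = 2.895; check Q = 1.0340e+04
Then remove 0.009101 M of J.
Step 2:
                   J          D
  Initial    0.05132      6.144
  Change    0.009012  -0.009012
  Equil      0.06033      6.135
  solve Keq expr → x = -0.004506; check Q = 1.0340e+04
Then remove 1.463 M of D.
Step 3:
                   J          D
  Initial    0.06033      4.672
  Change    -0.01425    0.01425
  Equil      0.04608      4.686
  solve Keq expr → x = 0.007124; check Q = 1.0340e+04

Direction: forward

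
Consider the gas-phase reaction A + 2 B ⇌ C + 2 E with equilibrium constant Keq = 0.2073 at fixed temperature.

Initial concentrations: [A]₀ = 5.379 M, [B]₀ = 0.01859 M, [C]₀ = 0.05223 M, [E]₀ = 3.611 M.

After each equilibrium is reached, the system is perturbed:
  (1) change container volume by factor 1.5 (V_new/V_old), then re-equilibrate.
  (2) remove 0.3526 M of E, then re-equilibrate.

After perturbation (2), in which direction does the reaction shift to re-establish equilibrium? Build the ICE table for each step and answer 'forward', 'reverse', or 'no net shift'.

Q₀ = 366.4 vs Keq = 0.2073 ⇒ Q>K, reverse
Step 1:
                   A          B          C          E
  init         5.379    0.01859    0.05223      3.611
  Δ           0.0509     0.1018    -0.0509    -0.1018
  eq            5.43     0.1204   0.001325      3.509
  solve Keq expr → x = -0.0509; check Q = 0.2073
Then change container volume by factor 1.5 (V_new/V_old).
Step 2:
                   A          B          C          E
  init          3.62    0.08027 8.8336e-04      2.339
  Δ                0          0          0          0
  eq            3.62    0.08027 8.8336e-04      2.339
  solve Keq expr → x = 0; check Q = 0.2073
Then remove 0.3526 M of E.
Step 3:
                   A          B          C          E
  init          3.62    0.08027 8.8336e-04      1.987
  Δ       -3.2096e-04 -6.4192e-04 3.2096e-04 6.4192e-04
  eq            3.62    0.07962   0.001204      1.988
  solve Keq expr → x = 3.2096e-04; check Q = 0.2073

Direction: forward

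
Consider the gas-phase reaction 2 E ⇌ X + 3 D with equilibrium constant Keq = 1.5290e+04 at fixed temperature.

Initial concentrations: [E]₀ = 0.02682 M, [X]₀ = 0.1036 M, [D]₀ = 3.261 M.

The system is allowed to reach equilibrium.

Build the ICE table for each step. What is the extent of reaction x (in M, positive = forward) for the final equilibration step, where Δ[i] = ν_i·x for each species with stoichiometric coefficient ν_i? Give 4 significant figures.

x = 0.005486 M

Q₀ = 4995 vs Keq = 1.5290e+04 ⇒ Q<K, forward
Step 1:
                    E           X           D
  I           0.02682      0.1036       3.261
  C          -0.01097    0.005486     0.01646
  E           0.01585      0.1091       3.277
  solve Keq expr → x = 0.005486; check Q = 1.5290e+04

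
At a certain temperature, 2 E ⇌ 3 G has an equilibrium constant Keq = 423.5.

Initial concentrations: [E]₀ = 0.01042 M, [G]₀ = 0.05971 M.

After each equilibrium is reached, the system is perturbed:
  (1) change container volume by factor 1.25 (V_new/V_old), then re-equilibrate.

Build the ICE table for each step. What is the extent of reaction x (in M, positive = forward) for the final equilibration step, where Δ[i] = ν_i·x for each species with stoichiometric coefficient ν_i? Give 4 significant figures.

x = 4.0137e-05 M

Q₀ = 1.961 vs Keq = 423.5 ⇒ Q<K, forward
Step 1:
                    E           G
  Initial     0.01042     0.05971
  Change    -0.009444     0.01417
  Equil    9.7573e-04     0.07388
  solve Keq expr → x = 0.004722; check Q = 423.5
Then change container volume by factor 1.25 (V_new/V_old).
Step 2:
                    E           G
  Initial  7.8059e-04      0.0591
  Change  -8.0274e-05  1.2041e-04
  Equil    7.0031e-04     0.05922
  solve Keq expr → x = 4.0137e-05; check Q = 423.5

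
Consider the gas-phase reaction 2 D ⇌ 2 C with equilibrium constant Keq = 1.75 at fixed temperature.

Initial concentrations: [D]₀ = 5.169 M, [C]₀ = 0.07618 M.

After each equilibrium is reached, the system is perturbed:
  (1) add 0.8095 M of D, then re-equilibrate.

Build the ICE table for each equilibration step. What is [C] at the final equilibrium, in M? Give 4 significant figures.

Q₀ = 2.1720e-04 vs Keq = 1.75 ⇒ Q<K, forward
Step 1:
                    D           C
  I             5.169     0.07618
  C            -2.911       2.911
  E             2.258       2.987
  solve Keq expr → x = 1.455; check Q = 1.75
Then add 0.8095 M of D.
Step 2:
                    D           C
  I             3.068       2.987
  C            -0.461       0.461
  E             2.607       3.448
  solve Keq expr → x = 0.2305; check Q = 1.75

[C]_eq = 3.448 M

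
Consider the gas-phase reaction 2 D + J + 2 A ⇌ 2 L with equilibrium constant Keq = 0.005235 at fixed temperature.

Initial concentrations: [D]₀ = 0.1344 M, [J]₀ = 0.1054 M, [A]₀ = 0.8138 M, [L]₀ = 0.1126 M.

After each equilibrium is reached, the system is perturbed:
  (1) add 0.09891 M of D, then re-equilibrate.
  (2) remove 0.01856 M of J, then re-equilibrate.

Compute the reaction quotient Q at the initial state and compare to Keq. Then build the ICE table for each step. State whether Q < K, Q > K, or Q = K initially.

Q₀ = 10.06; Q > K (proceeds reverse)

Q₀ = 10.06 vs Keq = 0.005235 ⇒ Q>K, reverse
Step 1:
                    D           J           A           L
  I            0.1344      0.1054      0.8138      0.1126
  C            0.1062     0.05311      0.1062     -0.1062
  E            0.2406      0.1585        0.92    0.006377
  solve Keq expr → x = -0.05311; check Q = 0.005235
Then add 0.09891 M of D.
Step 2:
                    D           J           A           L
  I            0.3395      0.1585        0.92    0.006377
  C         -0.002496   -0.001248   -0.002496    0.002496
  E             0.337      0.1573      0.9175    0.008873
  solve Keq expr → x = 0.001248; check Q = 0.005235
Then remove 0.01856 M of J.
Step 3:
                    D           J           A           L
  I             0.337      0.1387      0.9175    0.008873
  C        5.1486e-04  2.5743e-04  5.1486e-04 -5.1486e-04
  E            0.3376       0.139       0.918    0.008358
  solve Keq expr → x = -2.5743e-04; check Q = 0.005235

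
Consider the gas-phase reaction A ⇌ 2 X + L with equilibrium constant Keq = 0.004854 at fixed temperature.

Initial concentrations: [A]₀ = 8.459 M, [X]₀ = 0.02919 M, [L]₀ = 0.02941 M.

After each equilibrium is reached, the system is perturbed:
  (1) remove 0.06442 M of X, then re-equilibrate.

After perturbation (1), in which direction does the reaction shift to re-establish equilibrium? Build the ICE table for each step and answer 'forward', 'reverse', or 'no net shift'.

Q₀ = 2.9624e-06 vs Keq = 0.004854 ⇒ Q<K, forward
Step 1:
                   A          X          L
  I            8.459    0.02919    0.02941
  C          -0.1962     0.3924     0.1962
  E            8.263     0.4216     0.2256
  solve Keq expr → x = 0.1962; check Q = 0.004854
Then remove 0.06442 M of X.
Step 2:
                   A          X          L
  I            8.263     0.3572     0.2256
  C         -0.02225    0.04451    0.02225
  E            8.241     0.4017     0.2479
  solve Keq expr → x = 0.02225; check Q = 0.004854

Direction: forward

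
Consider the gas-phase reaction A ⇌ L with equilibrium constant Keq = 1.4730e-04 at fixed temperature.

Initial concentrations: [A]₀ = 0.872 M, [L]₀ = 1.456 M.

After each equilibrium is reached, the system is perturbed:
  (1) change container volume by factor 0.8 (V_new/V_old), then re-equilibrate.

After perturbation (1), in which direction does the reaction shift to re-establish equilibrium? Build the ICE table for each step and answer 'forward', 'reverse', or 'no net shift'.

Direction: no net shift

Q₀ = 1.67 vs Keq = 1.4730e-04 ⇒ Q>K, reverse
Step 1:
                  A         L
  I           0.872     1.456
  C           1.456    -1.456
  E           2.328 3.4286e-04
  solve Keq expr → x = -1.456; check Q = 1.4730e-04
Then change container volume by factor 0.8 (V_new/V_old).
Step 2:
                  A         L
  I            2.91 4.2858e-04
  C               0         0
  E            2.91 4.2858e-04
  solve Keq expr → x = 0; check Q = 1.4730e-04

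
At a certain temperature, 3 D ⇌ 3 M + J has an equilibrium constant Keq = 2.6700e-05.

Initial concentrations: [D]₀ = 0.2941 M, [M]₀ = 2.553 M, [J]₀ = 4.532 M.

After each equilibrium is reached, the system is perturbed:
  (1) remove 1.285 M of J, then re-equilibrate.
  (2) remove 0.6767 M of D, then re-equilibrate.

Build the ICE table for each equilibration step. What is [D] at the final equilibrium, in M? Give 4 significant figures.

Q₀ = 2965 vs Keq = 2.6700e-05 ⇒ Q>K, reverse
Step 1:
                   D          M          J
  I           0.2941      2.553      4.532
  C            2.499     -2.499     -0.833
  E            2.793    0.05398      3.699
  solve Keq expr → x = -0.833; check Q = 2.6700e-05
Then remove 1.285 M of J.
Step 2:
                   D          M          J
  I            2.793    0.05398      2.414
  C         -0.00805    0.00805   0.002683
  E            2.785    0.06203      2.417
  solve Keq expr → x = 0.002683; check Q = 2.6700e-05
Then remove 0.6767 M of D.
Step 3:
                   D          M          J
  I            2.108    0.06203      2.417
  C          0.01471   -0.01471  -0.004904
  E            2.123    0.04732      2.412
  solve Keq expr → x = -0.004904; check Q = 2.6700e-05

[D]_eq = 2.123 M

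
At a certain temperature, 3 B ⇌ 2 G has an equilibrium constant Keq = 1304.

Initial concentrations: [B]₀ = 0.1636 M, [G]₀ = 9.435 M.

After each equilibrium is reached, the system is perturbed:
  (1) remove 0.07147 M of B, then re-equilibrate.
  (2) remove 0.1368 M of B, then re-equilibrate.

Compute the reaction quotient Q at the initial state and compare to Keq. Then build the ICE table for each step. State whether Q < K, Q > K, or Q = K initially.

Q₀ = 2.0330e+04; Q > K (proceeds reverse)

Q₀ = 2.0330e+04 vs Keq = 1304 ⇒ Q>K, reverse
Step 1:
                   B          G
  I           0.1636      9.435
  C           0.2405    -0.1603
  E           0.4041      9.275
  solve Keq expr → x = -0.08015; check Q = 1304
Then remove 0.07147 M of B.
Step 2:
                   B          G
  I           0.3326      9.275
  C          0.07011   -0.04674
  E           0.4027      9.228
  solve Keq expr → x = -0.02337; check Q = 1304
Then remove 0.1368 M of B.
Step 3:
                   B          G
  I           0.2659      9.228
  C           0.1342   -0.08946
  E           0.4001      9.138
  solve Keq expr → x = -0.04473; check Q = 1304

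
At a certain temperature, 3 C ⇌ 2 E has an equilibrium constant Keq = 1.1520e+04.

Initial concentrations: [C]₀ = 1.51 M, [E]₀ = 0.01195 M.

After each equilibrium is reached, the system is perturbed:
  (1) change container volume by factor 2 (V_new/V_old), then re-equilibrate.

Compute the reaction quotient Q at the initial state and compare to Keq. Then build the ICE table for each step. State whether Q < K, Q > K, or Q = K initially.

Q₀ = 4.1477e-05 vs Keq = 1.1520e+04 ⇒ Q<K, forward
Step 1:
                   C          E
  Initial       1.51    0.01195
  Change      -1.466     0.9774
  Equil      0.04396     0.9893
  solve Keq expr → x = 0.4887; check Q = 1.1520e+04
Then change container volume by factor 2 (V_new/V_old).
Step 2:
                   C          E
  Initial    0.02198     0.4947
  Change    0.005574  -0.003716
  Equil      0.02756     0.4909
  solve Keq expr → x = -0.001858; check Q = 1.1520e+04

Q₀ = 4.1477e-05; Q < K (proceeds forward)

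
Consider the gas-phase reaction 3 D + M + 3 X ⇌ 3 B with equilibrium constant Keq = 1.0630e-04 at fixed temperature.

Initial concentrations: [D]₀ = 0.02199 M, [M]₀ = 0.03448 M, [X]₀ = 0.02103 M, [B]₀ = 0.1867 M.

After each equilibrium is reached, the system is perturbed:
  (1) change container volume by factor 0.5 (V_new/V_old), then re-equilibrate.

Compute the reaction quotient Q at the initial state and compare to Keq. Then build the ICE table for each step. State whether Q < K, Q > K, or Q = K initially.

Q₀ = 1.9084e+09 vs Keq = 1.0630e-04 ⇒ Q>K, reverse
Step 1:
                   D          M          X          B
  Initial    0.02199    0.03448    0.02103     0.1867
  Change      0.1858    0.06192     0.1858    -0.1858
  Equil       0.2078     0.0964     0.2068 9.3320e-04
  solve Keq expr → x = -0.06192; check Q = 1.0630e-04
Then change container volume by factor 0.5 (V_new/V_old).
Step 2:
                   D          M          X          B
  Initial     0.4155     0.1928     0.4136   0.001866
  Change   -0.002767 -9.2221e-04  -0.002767   0.002767
  Equil       0.4127     0.1919     0.4108   0.004633
  solve Keq expr → x = 9.2221e-04; check Q = 1.0630e-04

Q₀ = 1.9084e+09; Q > K (proceeds reverse)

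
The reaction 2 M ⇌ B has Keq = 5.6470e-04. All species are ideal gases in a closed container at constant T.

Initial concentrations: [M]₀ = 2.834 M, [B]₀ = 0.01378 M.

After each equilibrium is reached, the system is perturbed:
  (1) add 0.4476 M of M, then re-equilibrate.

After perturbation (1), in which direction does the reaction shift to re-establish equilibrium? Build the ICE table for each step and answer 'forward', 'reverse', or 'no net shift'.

Q₀ = 0.001716 vs Keq = 5.6470e-04 ⇒ Q>K, reverse
Step 1:
                  M         B
  I           2.834   0.01378
  C         0.01837 -0.009186
  E           2.852  0.004594
  solve Keq expr → x = -0.009186; check Q = 5.6470e-04
Then add 0.4476 M of M.
Step 2:
                  M         B
  I             3.3  0.004594
  C       -0.003087  0.001544
  E           3.297  0.006138
  solve Keq expr → x = 0.001544; check Q = 5.6470e-04

Direction: forward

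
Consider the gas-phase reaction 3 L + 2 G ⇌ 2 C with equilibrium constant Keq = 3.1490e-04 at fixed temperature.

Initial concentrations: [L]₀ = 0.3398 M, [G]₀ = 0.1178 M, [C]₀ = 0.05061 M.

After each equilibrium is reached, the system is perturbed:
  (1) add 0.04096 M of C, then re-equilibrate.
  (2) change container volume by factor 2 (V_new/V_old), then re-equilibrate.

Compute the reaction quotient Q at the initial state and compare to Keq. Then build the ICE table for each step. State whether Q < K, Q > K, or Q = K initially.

Q₀ = 4.704 vs Keq = 3.1490e-04 ⇒ Q>K, reverse
Step 1:
                    L           G           C
  Initial      0.3398      0.1178     0.05061
  Change      0.07472     0.04982    -0.04982
  Equil        0.4145      0.1676  7.9383e-04
  solve Keq expr → x = -0.02491; check Q = 3.1490e-04
Then add 0.04096 M of C.
Step 2:
                    L           G           C
  Initial      0.4145      0.1676     0.04175
  Change      0.06081     0.04054    -0.04054
  Equil        0.4753      0.2082    0.001211
  solve Keq expr → x = -0.02027; check Q = 3.1490e-04
Then change container volume by factor 2 (V_new/V_old).
Step 3:
                    L           G           C
  Initial      0.2377      0.1041  6.0528e-04
  Change   5.8453e-04  3.8969e-04 -3.8969e-04
  Equil        0.2383      0.1045  2.1559e-04
  solve Keq expr → x = -1.9484e-04; check Q = 3.1490e-04

Q₀ = 4.704; Q > K (proceeds reverse)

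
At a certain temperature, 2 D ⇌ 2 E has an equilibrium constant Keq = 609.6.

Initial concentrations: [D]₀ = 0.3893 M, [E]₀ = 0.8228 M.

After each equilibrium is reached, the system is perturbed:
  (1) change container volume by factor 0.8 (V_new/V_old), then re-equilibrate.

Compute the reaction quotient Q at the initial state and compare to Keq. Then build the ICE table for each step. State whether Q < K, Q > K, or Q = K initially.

Q₀ = 4.467; Q < K (proceeds forward)

Q₀ = 4.467 vs Keq = 609.6 ⇒ Q<K, forward
Step 1:
                   D          E
  init        0.3893     0.8228
  Δ          -0.3421     0.3421
  eq         0.04718      1.165
  solve Keq expr → x = 0.1711; check Q = 609.6
Then change container volume by factor 0.8 (V_new/V_old).
Step 2:
                   D          E
  init       0.05898      1.456
  Δ                0          0
  eq         0.05898      1.456
  solve Keq expr → x = 0; check Q = 609.6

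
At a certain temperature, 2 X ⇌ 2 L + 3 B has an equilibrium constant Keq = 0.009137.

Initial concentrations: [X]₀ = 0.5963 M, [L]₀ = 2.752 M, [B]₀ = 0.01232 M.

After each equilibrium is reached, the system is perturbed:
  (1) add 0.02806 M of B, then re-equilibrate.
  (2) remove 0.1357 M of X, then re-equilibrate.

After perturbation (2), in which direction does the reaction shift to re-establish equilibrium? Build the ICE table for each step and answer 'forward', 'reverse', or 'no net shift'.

Q₀ = 3.9829e-05 vs Keq = 0.009137 ⇒ Q<K, forward
Step 1:
                   X          L          B
  Initial     0.5963      2.752    0.01232
  Change    -0.03937    0.03937    0.05906
  Equil       0.5569      2.791    0.07138
  solve Keq expr → x = 0.01969; check Q = 0.009137
Then add 0.02806 M of B.
Step 2:
                   X          L          B
  Initial     0.5569      2.791    0.09944
  Change     0.01751   -0.01751   -0.02627
  Equil       0.5744      2.774    0.07318
  solve Keq expr → x = -0.008755; check Q = 0.009137
Then remove 0.1357 M of X.
Step 3:
                   X          L          B
  Initial     0.4387      2.774    0.07318
  Change    0.007486  -0.007486   -0.01123
  Equil       0.4462      2.766    0.06195
  solve Keq expr → x = -0.003743; check Q = 0.009137

Direction: reverse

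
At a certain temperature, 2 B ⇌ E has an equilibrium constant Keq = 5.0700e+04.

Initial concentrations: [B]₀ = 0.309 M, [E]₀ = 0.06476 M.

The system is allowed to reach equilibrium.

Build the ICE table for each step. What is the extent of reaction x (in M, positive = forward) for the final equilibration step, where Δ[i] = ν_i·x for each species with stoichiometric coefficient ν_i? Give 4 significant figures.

x = 0.1535 M

Q₀ = 0.6783 vs Keq = 5.0700e+04 ⇒ Q<K, forward
Step 1:
                   B          E
  Initial      0.309    0.06476
  Change     -0.3069     0.1535
  Equil     0.002075     0.2182
  solve Keq expr → x = 0.1535; check Q = 5.0700e+04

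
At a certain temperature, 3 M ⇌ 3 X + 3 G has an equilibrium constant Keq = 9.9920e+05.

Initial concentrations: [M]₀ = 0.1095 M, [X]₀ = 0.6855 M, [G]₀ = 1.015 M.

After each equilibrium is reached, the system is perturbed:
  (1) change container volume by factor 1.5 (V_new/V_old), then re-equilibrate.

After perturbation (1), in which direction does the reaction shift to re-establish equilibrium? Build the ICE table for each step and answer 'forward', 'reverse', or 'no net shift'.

Direction: forward

Q₀ = 256.6 vs Keq = 9.9920e+05 ⇒ Q<K, forward
Step 1:
                    M           X           G
  Initial      0.1095      0.6855       1.015
  Change      -0.1007      0.1007      0.1007
  Equil      0.008774      0.7862       1.116
  solve Keq expr → x = 0.03358; check Q = 9.9920e+05
Then change container volume by factor 1.5 (V_new/V_old).
Step 2:
                    M           X           G
  Initial     0.00585      0.5242      0.7438
  Change    -0.001925    0.001925    0.001925
  Equil      0.003924      0.5261      0.7457
  solve Keq expr → x = 6.4181e-04; check Q = 9.9920e+05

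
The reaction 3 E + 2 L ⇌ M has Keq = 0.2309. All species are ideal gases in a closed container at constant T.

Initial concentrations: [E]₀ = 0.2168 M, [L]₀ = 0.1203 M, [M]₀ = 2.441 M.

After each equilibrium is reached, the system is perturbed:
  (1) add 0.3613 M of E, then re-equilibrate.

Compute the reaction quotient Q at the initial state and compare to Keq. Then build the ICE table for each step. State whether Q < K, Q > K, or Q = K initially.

Q₀ = 1.6552e+04 vs Keq = 0.2309 ⇒ Q>K, reverse
Step 1:
                   E          L          M
  I           0.2168     0.1203      2.441
  C            1.592      1.062    -0.5308
  E            1.809      1.182       1.91
  solve Keq expr → x = -0.5308; check Q = 0.2309
Then add 0.3613 M of E.
Step 2:
                   E          L          M
  I            2.171      1.182       1.91
  C          -0.1941    -0.1294     0.0647
  E            1.976      1.053      1.975
  solve Keq expr → x = 0.0647; check Q = 0.2309

Q₀ = 1.6552e+04; Q > K (proceeds reverse)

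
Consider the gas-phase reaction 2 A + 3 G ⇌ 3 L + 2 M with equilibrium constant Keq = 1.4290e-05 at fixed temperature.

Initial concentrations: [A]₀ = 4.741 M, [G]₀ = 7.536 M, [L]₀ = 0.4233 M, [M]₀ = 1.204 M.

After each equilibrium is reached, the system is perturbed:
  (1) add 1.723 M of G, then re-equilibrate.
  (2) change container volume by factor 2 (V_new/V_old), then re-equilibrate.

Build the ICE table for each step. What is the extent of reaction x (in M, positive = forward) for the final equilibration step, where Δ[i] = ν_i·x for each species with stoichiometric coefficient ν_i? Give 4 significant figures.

x = 0 M

Q₀ = 1.1430e-05 vs Keq = 1.4290e-05 ⇒ Q<K, forward
Step 1:
                   A          G          L          M
  I            4.741      7.536     0.4233      1.204
  C         -0.01719   -0.02579    0.02579    0.01719
  E            4.724       7.51     0.4491      1.221
  solve Keq expr → x = 0.008597; check Q = 1.4290e-05
Then add 1.723 M of G.
Step 2:
                   A          G          L          M
  I            4.724      9.233     0.4491      1.221
  C         -0.05274   -0.07912    0.07912    0.05274
  E            4.671      9.154     0.5282      1.274
  solve Keq expr → x = 0.02637; check Q = 1.4290e-05
Then change container volume by factor 2 (V_new/V_old).
Step 3:
                   A          G          L          M
  I            2.336      4.577     0.2641      0.637
  C                0          0          0          0
  E            2.336      4.577     0.2641      0.637
  solve Keq expr → x = 0; check Q = 1.4290e-05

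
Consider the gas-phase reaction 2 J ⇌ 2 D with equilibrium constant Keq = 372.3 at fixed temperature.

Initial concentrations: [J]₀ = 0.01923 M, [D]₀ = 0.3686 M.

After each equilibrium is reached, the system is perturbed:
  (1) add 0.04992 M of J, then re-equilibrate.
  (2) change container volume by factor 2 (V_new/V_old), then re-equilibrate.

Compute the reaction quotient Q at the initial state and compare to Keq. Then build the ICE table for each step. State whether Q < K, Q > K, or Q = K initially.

Q₀ = 367.4 vs Keq = 372.3 ⇒ Q<K, forward
Step 1:
                  J         D
  init      0.01923    0.3686
  Δ       -1.2044e-04 1.2044e-04
  eq        0.01911    0.3687
  solve Keq expr → x = 6.0220e-05; check Q = 372.3
Then add 0.04992 M of J.
Step 2:
                  J         D
  init      0.06903    0.3687
  Δ        -0.04746   0.04746
  eq        0.02157    0.4162
  solve Keq expr → x = 0.02373; check Q = 372.3
Then change container volume by factor 2 (V_new/V_old).
Step 3:
                  J         D
  init      0.01078    0.2081
  Δ               0         0
  eq        0.01078    0.2081
  solve Keq expr → x = 0; check Q = 372.3

Q₀ = 367.4; Q < K (proceeds forward)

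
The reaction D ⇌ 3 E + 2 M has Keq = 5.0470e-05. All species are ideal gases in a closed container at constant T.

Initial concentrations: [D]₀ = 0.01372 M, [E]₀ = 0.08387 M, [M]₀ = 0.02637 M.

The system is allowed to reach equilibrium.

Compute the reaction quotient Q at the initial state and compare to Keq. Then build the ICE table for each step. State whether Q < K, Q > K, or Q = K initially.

Q₀ = 2.9901e-05; Q < K (proceeds forward)

Q₀ = 2.9901e-05 vs Keq = 5.0470e-05 ⇒ Q<K, forward
Step 1:
                  D         E         M
  init      0.01372   0.08387   0.02637
  Δ       -0.001611  0.004833  0.003222
  eq        0.01211    0.0887   0.02959
  solve Keq expr → x = 0.001611; check Q = 5.0470e-05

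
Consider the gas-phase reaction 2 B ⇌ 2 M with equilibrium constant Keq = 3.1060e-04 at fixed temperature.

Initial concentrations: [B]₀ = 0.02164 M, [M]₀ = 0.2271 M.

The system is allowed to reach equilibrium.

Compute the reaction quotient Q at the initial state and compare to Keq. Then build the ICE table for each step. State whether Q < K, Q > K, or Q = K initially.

Q₀ = 110.1; Q > K (proceeds reverse)

Q₀ = 110.1 vs Keq = 3.1060e-04 ⇒ Q>K, reverse
Step 1:
                    B           M
  I           0.02164      0.2271
  C            0.2228     -0.2228
  E            0.2444    0.004308
  solve Keq expr → x = -0.1114; check Q = 3.1060e-04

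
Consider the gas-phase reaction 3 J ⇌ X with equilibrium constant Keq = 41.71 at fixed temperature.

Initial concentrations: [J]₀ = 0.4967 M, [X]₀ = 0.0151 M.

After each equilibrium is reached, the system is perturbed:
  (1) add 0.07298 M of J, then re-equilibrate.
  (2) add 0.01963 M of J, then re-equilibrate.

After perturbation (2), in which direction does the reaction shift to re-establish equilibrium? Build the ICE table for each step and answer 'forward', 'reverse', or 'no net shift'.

Direction: forward

Q₀ = 0.1232 vs Keq = 41.71 ⇒ Q<K, forward
Step 1:
                    J           X
  Initial      0.4967      0.0151
  Change        -0.35      0.1167
  Equil        0.1467      0.1318
  solve Keq expr → x = 0.1167; check Q = 41.71
Then add 0.07298 M of J.
Step 2:
                    J           X
  Initial      0.2197      0.1318
  Change     -0.06531     0.02177
  Equil        0.1544      0.1535
  solve Keq expr → x = 0.02177; check Q = 41.71
Then add 0.01963 M of J.
Step 3:
                    J           X
  Initial       0.174      0.1535
  Change     -0.01768    0.005893
  Equil        0.1564      0.1594
  solve Keq expr → x = 0.005893; check Q = 41.71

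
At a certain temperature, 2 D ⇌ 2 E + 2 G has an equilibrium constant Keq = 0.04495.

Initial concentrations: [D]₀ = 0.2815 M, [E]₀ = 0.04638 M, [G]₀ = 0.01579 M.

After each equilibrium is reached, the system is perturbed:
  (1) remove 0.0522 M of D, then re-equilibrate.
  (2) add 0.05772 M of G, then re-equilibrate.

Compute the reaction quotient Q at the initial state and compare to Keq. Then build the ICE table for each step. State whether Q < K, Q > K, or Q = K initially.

Q₀ = 6.7681e-06; Q < K (proceeds forward)

Q₀ = 6.7681e-06 vs Keq = 0.04495 ⇒ Q<K, forward
Step 1:
                   D          E          G
  I           0.2815    0.04638    0.01579
  C          -0.1417     0.1417     0.1417
  E           0.1398     0.1881     0.1575
  solve Keq expr → x = 0.07087; check Q = 0.04495
Then remove 0.0522 M of D.
Step 2:
                   D          E          G
  I          0.08757     0.1881     0.1575
  C          0.02061   -0.02061   -0.02061
  E           0.1082     0.1675     0.1369
  solve Keq expr → x = -0.0103; check Q = 0.04495
Then add 0.05772 M of G.
Step 3:
                   D          E          G
  I           0.1082     0.1675     0.1946
  C          0.01736   -0.01736   -0.01736
  E           0.1255     0.1501     0.1773
  solve Keq expr → x = -0.008682; check Q = 0.04495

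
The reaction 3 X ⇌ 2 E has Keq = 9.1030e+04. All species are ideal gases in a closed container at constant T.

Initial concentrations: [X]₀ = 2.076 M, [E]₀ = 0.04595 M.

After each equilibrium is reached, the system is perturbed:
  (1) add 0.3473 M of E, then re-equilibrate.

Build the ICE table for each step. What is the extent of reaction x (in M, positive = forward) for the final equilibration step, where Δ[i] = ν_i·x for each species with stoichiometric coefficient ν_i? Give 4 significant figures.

Q₀ = 2.3599e-04 vs Keq = 9.1030e+04 ⇒ Q<K, forward
Step 1:
                  X         E
  init        2.076   0.04595
  Δ          -2.048     1.365
  eq        0.02797     1.411
  solve Keq expr → x = 0.6827; check Q = 9.1030e+04
Then add 0.3473 M of E.
Step 2:
                  X         E
  init      0.02797     1.759
  Δ        0.004383 -0.002922
  eq        0.03235     1.756
  solve Keq expr → x = -0.001461; check Q = 9.1030e+04

x = -0.001461 M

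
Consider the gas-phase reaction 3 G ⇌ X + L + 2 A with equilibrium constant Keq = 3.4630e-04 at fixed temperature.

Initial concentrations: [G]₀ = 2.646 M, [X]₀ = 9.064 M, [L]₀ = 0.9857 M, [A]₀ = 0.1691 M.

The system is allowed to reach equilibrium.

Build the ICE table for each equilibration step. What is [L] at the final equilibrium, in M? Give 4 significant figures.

Q₀ = 0.01379 vs Keq = 3.4630e-04 ⇒ Q>K, reverse
Step 1:
                    G           X           L           A
  Initial       2.646       9.064      0.9857      0.1691
  Change       0.2068    -0.06894    -0.06894     -0.1379
  Equil         2.853       8.995      0.9168     0.03123
  solve Keq expr → x = -0.06894; check Q = 3.4630e-04

[L]_eq = 0.9168 M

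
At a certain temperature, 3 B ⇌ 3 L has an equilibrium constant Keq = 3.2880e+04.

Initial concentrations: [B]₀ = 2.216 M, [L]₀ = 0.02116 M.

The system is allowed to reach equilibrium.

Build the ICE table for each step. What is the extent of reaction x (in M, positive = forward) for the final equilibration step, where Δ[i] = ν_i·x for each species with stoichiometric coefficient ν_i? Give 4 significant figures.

x = 0.7161 M

Q₀ = 8.7064e-07 vs Keq = 3.2880e+04 ⇒ Q<K, forward
Step 1:
                   B          L
  Initial      2.216    0.02116
  Change      -2.148      2.148
  Equil      0.06772      2.169
  solve Keq expr → x = 0.7161; check Q = 3.2880e+04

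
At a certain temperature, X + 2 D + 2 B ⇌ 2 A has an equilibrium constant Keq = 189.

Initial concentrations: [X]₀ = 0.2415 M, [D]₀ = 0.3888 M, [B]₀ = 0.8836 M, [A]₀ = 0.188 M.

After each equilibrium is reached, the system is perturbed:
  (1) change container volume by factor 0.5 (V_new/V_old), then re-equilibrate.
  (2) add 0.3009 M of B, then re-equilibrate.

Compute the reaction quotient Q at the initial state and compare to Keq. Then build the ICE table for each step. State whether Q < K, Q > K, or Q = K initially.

Q₀ = 1.24 vs Keq = 189 ⇒ Q<K, forward
Step 1:
                   X          D          B          A
  I           0.2415     0.3888     0.8836      0.188
  C          -0.1227    -0.2454    -0.2454     0.2454
  E           0.1188     0.1434     0.6382     0.4334
  solve Keq expr → x = 0.1227; check Q = 189
Then change container volume by factor 0.5 (V_new/V_old).
Step 2:
                   X          D          B          A
  I           0.2376     0.2867      1.276     0.8669
  C         -0.06647    -0.1329    -0.1329     0.1329
  E           0.1711     0.1538      1.143     0.9998
  solve Keq expr → x = 0.06647; check Q = 189
Then add 0.3009 M of B.
Step 3:
                   X          D          B          A
  I           0.1711     0.1538      1.444     0.9998
  C         -0.01141   -0.02282   -0.02282    0.02282
  E           0.1597      0.131      1.421      1.023
  solve Keq expr → x = 0.01141; check Q = 189

Q₀ = 1.24; Q < K (proceeds forward)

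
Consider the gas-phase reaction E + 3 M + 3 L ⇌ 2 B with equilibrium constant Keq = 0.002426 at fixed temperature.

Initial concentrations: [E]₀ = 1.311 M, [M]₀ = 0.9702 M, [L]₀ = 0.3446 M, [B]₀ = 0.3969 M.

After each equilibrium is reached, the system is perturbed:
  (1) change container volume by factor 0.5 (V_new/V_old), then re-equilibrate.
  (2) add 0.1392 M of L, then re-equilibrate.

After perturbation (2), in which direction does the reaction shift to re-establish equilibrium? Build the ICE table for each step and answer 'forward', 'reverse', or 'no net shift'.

Q₀ = 3.215 vs Keq = 0.002426 ⇒ Q>K, reverse
Step 1:
                   E          M          L          B
  I            1.311     0.9702     0.3446     0.3969
  C           0.1595     0.4786     0.4786    -0.3191
  E            1.471      1.449     0.8232    0.07781
  solve Keq expr → x = -0.1595; check Q = 0.002426
Then change container volume by factor 0.5 (V_new/V_old).
Step 2:
                   E          M          L          B
  I            2.941      2.898      1.646     0.1556
  C          -0.1402    -0.4207    -0.4207     0.2805
  E            2.801      2.477      1.226     0.4361
  solve Keq expr → x = 0.1402; check Q = 0.002426
Then add 0.1392 M of L.
Step 3:
                   E          M          L          B
  I            2.801      2.477      1.365     0.4361
  C         -0.01648   -0.04943   -0.04943    0.03295
  E            2.784      2.428      1.316      0.469
  solve Keq expr → x = 0.01648; check Q = 0.002426

Direction: forward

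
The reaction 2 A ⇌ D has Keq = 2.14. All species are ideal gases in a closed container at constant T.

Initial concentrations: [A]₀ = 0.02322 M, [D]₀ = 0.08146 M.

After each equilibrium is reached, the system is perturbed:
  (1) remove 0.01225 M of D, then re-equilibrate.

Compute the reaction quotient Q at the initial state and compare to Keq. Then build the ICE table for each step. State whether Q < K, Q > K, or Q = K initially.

Q₀ = 151.1 vs Keq = 2.14 ⇒ Q>K, reverse
Step 1:
                    A           D
  I           0.02322     0.08146
  C           0.09899     -0.0495
  E            0.1222     0.03196
  solve Keq expr → x = -0.0495; check Q = 2.14
Then remove 0.01225 M of D.
Step 2:
                    A           D
  I            0.1222     0.01971
  C          -0.01229    0.006145
  E            0.1099     0.02586
  solve Keq expr → x = 0.006145; check Q = 2.14

Q₀ = 151.1; Q > K (proceeds reverse)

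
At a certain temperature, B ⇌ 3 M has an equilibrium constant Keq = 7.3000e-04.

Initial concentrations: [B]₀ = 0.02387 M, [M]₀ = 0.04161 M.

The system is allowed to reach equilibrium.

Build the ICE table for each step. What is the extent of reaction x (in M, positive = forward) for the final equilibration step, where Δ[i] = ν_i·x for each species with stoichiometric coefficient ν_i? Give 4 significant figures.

Q₀ = 0.003018 vs Keq = 7.3000e-04 ⇒ Q>K, reverse
Step 1:
                   B          M
  init       0.02387    0.04161
  Δ         0.004695   -0.01409
  eq         0.02857    0.02752
  solve Keq expr → x = -0.004695; check Q = 7.3000e-04

x = -0.004695 M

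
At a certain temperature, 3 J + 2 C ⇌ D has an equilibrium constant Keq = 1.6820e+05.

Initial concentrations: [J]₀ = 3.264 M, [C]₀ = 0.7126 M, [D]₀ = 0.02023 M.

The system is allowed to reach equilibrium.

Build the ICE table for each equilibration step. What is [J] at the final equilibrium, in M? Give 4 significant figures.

Q₀ = 0.001146 vs Keq = 1.6820e+05 ⇒ Q<K, forward
Step 1:
                   J          C          D
  Initial      3.264     0.7126    0.02023
  Change      -1.068    -0.7121     0.3561
  Equil        2.196 4.5969e-04     0.3763
  solve Keq expr → x = 0.3561; check Q = 1.6820e+05

[J]_eq = 2.196 M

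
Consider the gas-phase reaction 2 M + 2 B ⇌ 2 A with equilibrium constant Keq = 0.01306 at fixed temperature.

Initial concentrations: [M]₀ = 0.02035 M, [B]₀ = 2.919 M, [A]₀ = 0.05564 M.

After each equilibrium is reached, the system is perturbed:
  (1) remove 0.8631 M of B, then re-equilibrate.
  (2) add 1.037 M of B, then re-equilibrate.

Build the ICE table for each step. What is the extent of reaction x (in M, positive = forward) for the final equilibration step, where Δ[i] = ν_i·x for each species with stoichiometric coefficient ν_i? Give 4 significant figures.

Q₀ = 0.8774 vs Keq = 0.01306 ⇒ Q>K, reverse
Step 1:
                   M          B          A
  Initial    0.02035      2.919    0.05564
  Change     0.03645    0.03645   -0.03645
  Equil       0.0568      2.955    0.01919
  solve Keq expr → x = -0.01823; check Q = 0.01306
Then remove 0.8631 M of B.
Step 2:
                   M          B          A
  Initial     0.0568      2.092    0.01919
  Change    0.004496   0.004496  -0.004496
  Equil       0.0613      2.097    0.01469
  solve Keq expr → x = -0.002248; check Q = 0.01306
Then add 1.037 M of B.
Step 3:
                   M          B          A
  Initial     0.0613      3.134    0.01469
  Change   -0.005324  -0.005324   0.005324
  Equil      0.05598      3.129    0.02001
  solve Keq expr → x = 0.002662; check Q = 0.01306

x = 0.002662 M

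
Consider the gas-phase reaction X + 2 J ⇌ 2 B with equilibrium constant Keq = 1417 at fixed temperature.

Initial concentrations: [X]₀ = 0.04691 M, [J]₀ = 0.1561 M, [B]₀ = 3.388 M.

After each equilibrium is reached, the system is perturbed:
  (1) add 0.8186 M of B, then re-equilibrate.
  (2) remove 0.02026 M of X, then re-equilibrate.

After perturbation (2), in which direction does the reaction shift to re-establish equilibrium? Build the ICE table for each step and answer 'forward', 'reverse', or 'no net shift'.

Q₀ = 1.0042e+04 vs Keq = 1417 ⇒ Q>K, reverse
Step 1:
                   X          J          B
  init       0.04691     0.1561      3.388
  Δ          0.05692     0.1138    -0.1138
  eq          0.1038     0.2699      3.274
  solve Keq expr → x = -0.05692; check Q = 1417
Then add 0.8186 M of B.
Step 2:
                   X          J          B
  init        0.1038     0.2699      4.093
  Δ          0.01883    0.03766   -0.03766
  eq          0.1227     0.3076      4.055
  solve Keq expr → x = -0.01883; check Q = 1417
Then remove 0.02026 M of X.
Step 3:
                   X          J          B
  init        0.1024     0.3076      4.055
  Δ         0.007821    0.01564   -0.01564
  eq          0.1102     0.3232      4.039
  solve Keq expr → x = -0.007821; check Q = 1417

Direction: reverse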